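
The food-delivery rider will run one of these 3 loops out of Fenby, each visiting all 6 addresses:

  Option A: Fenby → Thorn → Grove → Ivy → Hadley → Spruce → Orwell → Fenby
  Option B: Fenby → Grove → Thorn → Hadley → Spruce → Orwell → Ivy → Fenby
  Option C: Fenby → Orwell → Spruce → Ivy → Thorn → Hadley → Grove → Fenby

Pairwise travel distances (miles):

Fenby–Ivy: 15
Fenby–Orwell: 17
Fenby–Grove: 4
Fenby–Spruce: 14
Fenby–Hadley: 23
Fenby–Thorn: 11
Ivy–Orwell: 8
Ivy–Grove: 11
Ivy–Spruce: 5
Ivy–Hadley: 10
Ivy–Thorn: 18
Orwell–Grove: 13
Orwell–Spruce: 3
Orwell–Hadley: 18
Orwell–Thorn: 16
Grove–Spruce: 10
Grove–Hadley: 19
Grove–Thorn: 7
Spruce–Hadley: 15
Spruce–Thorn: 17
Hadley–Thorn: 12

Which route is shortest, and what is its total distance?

64 miles — Option B is the shortest.

Option A: 11 + 7 + 11 + 10 + 15 + 3 + 17 = 74
Option B: 4 + 7 + 12 + 15 + 3 + 8 + 15 = 64
Option C: 17 + 3 + 5 + 18 + 12 + 19 + 4 = 78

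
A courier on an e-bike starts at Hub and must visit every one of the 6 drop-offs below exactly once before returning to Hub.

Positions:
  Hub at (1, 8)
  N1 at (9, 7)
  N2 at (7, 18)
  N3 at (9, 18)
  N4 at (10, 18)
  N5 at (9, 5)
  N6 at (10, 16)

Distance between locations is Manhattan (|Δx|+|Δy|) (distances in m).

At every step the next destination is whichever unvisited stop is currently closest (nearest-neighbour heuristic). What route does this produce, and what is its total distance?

From Hub: distances to unvisited — N1=9, N5=11, N2=16, N6=17, N3=18, N4=19. Nearest is N1 (9).
From N1: distances to unvisited — N5=2, N6=10, N3=11, N4=12, N2=13. Nearest is N5 (2).
From N5: distances to unvisited — N6=12, N3=13, N4=14, N2=15. Nearest is N6 (12).
From N6: distances to unvisited — N4=2, N3=3, N2=5. Nearest is N4 (2).
From N4: distances to unvisited — N3=1, N2=3. Nearest is N3 (1).
From N3: distances to unvisited — N2=2. Nearest is N2 (2).
Return N2→Hub: 16.
Total = 9 + 2 + 12 + 2 + 1 + 2 + 16 = 44.

Total distance 44 m via the nearest-neighbour route Hub → N1 → N5 → N6 → N4 → N3 → N2 → Hub.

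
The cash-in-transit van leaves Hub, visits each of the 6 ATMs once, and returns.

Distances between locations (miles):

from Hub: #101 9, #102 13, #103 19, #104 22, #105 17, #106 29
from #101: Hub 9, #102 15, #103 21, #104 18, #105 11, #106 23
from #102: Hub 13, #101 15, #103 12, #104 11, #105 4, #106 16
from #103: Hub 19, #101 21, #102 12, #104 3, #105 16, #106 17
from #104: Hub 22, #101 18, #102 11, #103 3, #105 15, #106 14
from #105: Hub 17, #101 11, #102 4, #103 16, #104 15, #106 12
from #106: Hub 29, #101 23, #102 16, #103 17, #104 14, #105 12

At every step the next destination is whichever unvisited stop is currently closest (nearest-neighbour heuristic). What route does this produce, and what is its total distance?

At Hub the remaining stops are #101 9, #102 13, #105 17, #103 19, #104 22, #106 29; go to #101.
At #101 the remaining stops are #105 11, #102 15, #104 18, #103 21, #106 23; go to #105.
At #105 the remaining stops are #102 4, #106 12, #104 15, #103 16; go to #102.
At #102 the remaining stops are #104 11, #103 12, #106 16; go to #104.
At #104 the remaining stops are #103 3, #106 14; go to #103.
At #103 the remaining stops are #106 17; go to #106.
Return #106→Hub: 29.
Total = 9 + 11 + 4 + 11 + 3 + 17 + 29 = 84.

84 miles along Hub → #101 → #105 → #102 → #104 → #103 → #106 → Hub.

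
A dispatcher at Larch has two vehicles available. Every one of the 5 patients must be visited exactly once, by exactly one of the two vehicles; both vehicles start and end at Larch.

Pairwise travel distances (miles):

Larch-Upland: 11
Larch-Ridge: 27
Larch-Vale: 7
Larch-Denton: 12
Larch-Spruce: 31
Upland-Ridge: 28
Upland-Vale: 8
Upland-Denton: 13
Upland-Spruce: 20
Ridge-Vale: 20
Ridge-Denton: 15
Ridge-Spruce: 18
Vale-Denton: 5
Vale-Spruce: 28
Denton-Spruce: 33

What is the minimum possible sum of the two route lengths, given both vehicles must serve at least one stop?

Minimum combined distance: 90 miles.

Check every non-empty split of the stops between the two vehicles; for each half take its own optimal tour:
  {Upland} + {Ridge, Vale, Denton, Spruce}: 22 + 76 = 98
  {Ridge} + {Upland, Vale, Denton, Spruce}: 54 + 76 = 130
  {Upland, Ridge} + {Vale, Denton, Spruce}: 66 + 76 = 142
  {Vale} + {Upland, Ridge, Denton, Spruce}: 14 + 76 = 90
  {Upland, Vale} + {Ridge, Denton, Spruce}: 26 + 76 = 102
  {Ridge, Vale} + {Upland, Denton, Spruce}: 54 + 76 = 130
  … (15 splits in total)
Best: vehicle 1 Larch → Vale → Larch = 14; vehicle 2 Larch → Upland → Spruce → Ridge → Denton → Larch = 76; combined 90.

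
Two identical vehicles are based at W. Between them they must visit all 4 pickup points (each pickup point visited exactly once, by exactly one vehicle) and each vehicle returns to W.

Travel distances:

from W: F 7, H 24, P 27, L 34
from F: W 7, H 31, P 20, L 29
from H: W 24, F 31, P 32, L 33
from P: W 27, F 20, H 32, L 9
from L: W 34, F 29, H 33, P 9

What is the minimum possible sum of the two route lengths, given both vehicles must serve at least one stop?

Try each way of splitting the stops between the two vehicles (each non-empty) and, for each split, find the best tour for each vehicle:
  {F} + {H, P, L}: 14 + 93 = 107
  {H} + {F, P, L}: 48 + 70 = 118
  {F, H} + {P, L}: 62 + 70 = 132
  {P} + {F, H, L}: 54 + 93 = 147
  {F, P} + {H, L}: 54 + 91 = 145
  {H, P} + {F, L}: 83 + 70 = 153
  … (7 splits in total)
Best: vehicle 1 W → F → W = 14; vehicle 2 W → H → L → P → W = 93; combined 107.

Minimum combined distance: 107.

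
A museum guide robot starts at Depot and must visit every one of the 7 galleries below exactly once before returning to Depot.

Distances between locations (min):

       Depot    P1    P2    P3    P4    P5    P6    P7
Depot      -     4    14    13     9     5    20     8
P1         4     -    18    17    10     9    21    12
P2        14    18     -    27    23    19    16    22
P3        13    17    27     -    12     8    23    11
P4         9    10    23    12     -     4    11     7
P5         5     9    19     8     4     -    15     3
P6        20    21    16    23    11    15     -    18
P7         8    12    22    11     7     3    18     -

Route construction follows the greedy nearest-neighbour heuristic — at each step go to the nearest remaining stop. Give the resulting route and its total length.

At Depot the remaining stops are P1 4, P5 5, P7 8, P4 9, P3 13, P2 14, P6 20; go to P1.
At P1 the remaining stops are P5 9, P4 10, P7 12, P3 17, P2 18, P6 21; go to P5.
At P5 the remaining stops are P7 3, P4 4, P3 8, P6 15, P2 19; go to P7.
At P7 the remaining stops are P4 7, P3 11, P6 18, P2 22; go to P4.
At P4 the remaining stops are P6 11, P3 12, P2 23; go to P6.
At P6 the remaining stops are P2 16, P3 23; go to P2.
At P2 the remaining stops are P3 27; go to P3.
Return P3→Depot: 13.
Total = 4 + 9 + 3 + 7 + 11 + 16 + 27 + 13 = 90.

Nearest-neighbour total = 90 min; route Depot → P1 → P5 → P7 → P4 → P6 → P2 → P3 → Depot.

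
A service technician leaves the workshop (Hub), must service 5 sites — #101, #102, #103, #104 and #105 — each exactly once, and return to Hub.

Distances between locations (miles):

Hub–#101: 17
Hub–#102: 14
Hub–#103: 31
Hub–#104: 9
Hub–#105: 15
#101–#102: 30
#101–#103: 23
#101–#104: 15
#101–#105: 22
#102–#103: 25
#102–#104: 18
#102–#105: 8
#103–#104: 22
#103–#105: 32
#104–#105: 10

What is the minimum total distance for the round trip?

Minimum total distance: 92 miles.

Hub - #101 - #102 - #103 - #104 - #105 - Hub: 17+30+25+22+10+15 = 119
Hub - #101 - #102 - #103 - #105 - #104 - Hub: 17+30+25+32+10+9 = 123
Hub - #101 - #102 - #104 - #103 - #105 - Hub: 17+30+18+22+32+15 = 134
Hub - #101 - #102 - #104 - #105 - #103 - Hub: 17+30+18+10+32+31 = 138
Hub - #101 - #102 - #105 - #103 - #104 - Hub: 17+30+8+32+22+9 = 118
Hub - #101 - #102 - #105 - #104 - #103 - Hub: 17+30+8+10+22+31 = 118
Hub - #101 - #103 - #102 - #104 - #105 - Hub: 17+23+25+18+10+15 = 108
Hub - #101 - #103 - #102 - #105 - #104 - Hub: 17+23+25+8+10+9 = 92
Hub - #101 - #103 - #104 - #102 - #105 - Hub: 17+23+22+18+8+15 = 103
Hub - #101 - #103 - #104 - #105 - #102 - Hub: 17+23+22+10+8+14 = 94
Hub - #101 - #103 - #105 - #102 - #104 - Hub: 17+23+32+8+18+9 = 107
Hub - #101 - #103 - #105 - #104 - #102 - Hub: 17+23+32+10+18+14 = 114
Hub - #101 - #104 - #102 - #103 - #105 - Hub: 17+15+18+25+32+15 = 122
Hub - #101 - #104 - #102 - #105 - #103 - Hub: 17+15+18+8+32+31 = 121
… (46 more)
The minimum is 92.
One optimal route: Hub → #101 → #103 → #102 → #105 → #104 → Hub (or its reverse).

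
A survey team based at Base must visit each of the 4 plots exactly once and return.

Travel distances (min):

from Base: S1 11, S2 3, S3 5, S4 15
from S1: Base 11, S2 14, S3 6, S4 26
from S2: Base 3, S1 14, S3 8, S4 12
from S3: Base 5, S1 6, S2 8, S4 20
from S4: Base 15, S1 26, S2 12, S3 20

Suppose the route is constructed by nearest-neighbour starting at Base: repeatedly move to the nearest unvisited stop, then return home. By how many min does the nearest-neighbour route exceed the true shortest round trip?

The nearest-neighbour route is 6 min longer than optimal.

From Base: S2=3, S3=5, S1=11, S4=15 → choose S2 (3).
From S2: S3=8, S4=12, S1=14 → choose S3 (8).
From S3: S1=6, S4=20 → choose S1 (6).
From S1: S4=26 → choose S4 (26).
NN route Base → S2 → S3 → S1 → S4 → Base costs 58.
Optimal: Base → S1 → S3 → S2 → S4 → Base costs 52 (by enumerating all 12 distinct tours).
Excess = 58 − 52 = 6.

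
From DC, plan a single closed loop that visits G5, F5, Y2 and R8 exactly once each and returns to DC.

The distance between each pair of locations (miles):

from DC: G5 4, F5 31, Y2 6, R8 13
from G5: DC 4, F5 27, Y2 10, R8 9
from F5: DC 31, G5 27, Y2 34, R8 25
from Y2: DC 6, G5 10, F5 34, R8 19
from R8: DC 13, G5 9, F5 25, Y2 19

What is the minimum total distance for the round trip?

Minimum total distance: 78 miles.

With 4 stops there are 4!/2 = 12 distinct round trips (a route and its reverse cost the same).
DC→G5→F5→Y2→R8→DC: 4+27+34+19+13 = 97
DC→G5→F5→R8→Y2→DC: 4+27+25+19+6 = 81
DC→G5→Y2→F5→R8→DC: 4+10+34+25+13 = 86
DC→G5→Y2→R8→F5→DC: 4+10+19+25+31 = 89
DC→G5→R8→F5→Y2→DC: 4+9+25+34+6 = 78
DC→G5→R8→Y2→F5→DC: 4+9+19+34+31 = 97
DC→F5→G5→Y2→R8→DC: 31+27+10+19+13 = 100
DC→F5→G5→R8→Y2→DC: 31+27+9+19+6 = 92
DC→F5→Y2→G5→R8→DC: 31+34+10+9+13 = 97
DC→F5→R8→G5→Y2→DC: 31+25+9+10+6 = 81
DC→Y2→G5→F5→R8→DC: 6+10+27+25+13 = 81
DC→Y2→F5→G5→R8→DC: 6+34+27+9+13 = 89
The minimum is 78.
One optimal route: DC → G5 → R8 → F5 → Y2 → DC (or its reverse).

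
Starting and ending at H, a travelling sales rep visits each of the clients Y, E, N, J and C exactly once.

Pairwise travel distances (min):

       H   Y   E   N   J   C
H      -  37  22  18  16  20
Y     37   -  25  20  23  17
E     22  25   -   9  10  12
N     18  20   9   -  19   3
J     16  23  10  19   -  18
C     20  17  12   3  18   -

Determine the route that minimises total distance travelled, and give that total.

With 5 stops there are 5!/2 = 60 distinct round trips (a route and its reverse cost the same).
H - Y - E - N - J - C - H: 37+25+9+19+18+20 = 128
H - Y - E - N - C - J - H: 37+25+9+3+18+16 = 108
H - Y - E - J - N - C - H: 37+25+10+19+3+20 = 114
H - Y - E - J - C - N - H: 37+25+10+18+3+18 = 111
H - Y - E - C - N - J - H: 37+25+12+3+19+16 = 112
H - Y - E - C - J - N - H: 37+25+12+18+19+18 = 129
H - Y - N - E - J - C - H: 37+20+9+10+18+20 = 114
H - Y - N - E - C - J - H: 37+20+9+12+18+16 = 112
H - Y - N - J - E - C - H: 37+20+19+10+12+20 = 118
H - Y - N - J - C - E - H: 37+20+19+18+12+22 = 128
H - Y - N - C - E - J - H: 37+20+3+12+10+16 = 98
H - Y - N - C - J - E - H: 37+20+3+18+10+22 = 110
H - Y - J - E - N - C - H: 37+23+10+9+3+20 = 102
H - Y - J - E - C - N - H: 37+23+10+12+3+18 = 103
… (46 more)
H - N - C - Y - E - J - H: 18+3+17+25+10+16 = 89  ← best
The minimum is 89.
One optimal route: H → N → C → Y → E → J → H (or its reverse).

Minimum total distance: 89 min.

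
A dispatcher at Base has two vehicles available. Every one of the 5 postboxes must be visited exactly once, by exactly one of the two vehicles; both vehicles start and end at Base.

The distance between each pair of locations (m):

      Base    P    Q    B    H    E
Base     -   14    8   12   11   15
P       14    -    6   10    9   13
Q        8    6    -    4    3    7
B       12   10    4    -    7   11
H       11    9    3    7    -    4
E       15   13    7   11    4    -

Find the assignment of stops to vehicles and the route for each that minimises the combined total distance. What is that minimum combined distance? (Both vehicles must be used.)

There are 2^4 − 1 = 15 ways to divide the 5 stops into two non-empty groups. For each, the best each vehicle can do is its own shortest tour through its group:
  {P} + {Q, B, H, E}: 28 + 38 = 66
  {Q} + {P, B, H, E}: 16 + 50 = 66
  {P, Q} + {B, H, E}: 28 + 38 = 66
  {B} + {P, Q, H, E}: 24 + 42 = 66
  {P, B} + {Q, H, E}: 36 + 30 = 66
  {Q, B} + {P, H, E}: 24 + 42 = 66
  … (15 splits in total)
Best: vehicle 1 Base → P → Base = 28; vehicle 2 Base → Q → B → H → E → Base = 38; combined 66.

Minimum combined distance: 66 m.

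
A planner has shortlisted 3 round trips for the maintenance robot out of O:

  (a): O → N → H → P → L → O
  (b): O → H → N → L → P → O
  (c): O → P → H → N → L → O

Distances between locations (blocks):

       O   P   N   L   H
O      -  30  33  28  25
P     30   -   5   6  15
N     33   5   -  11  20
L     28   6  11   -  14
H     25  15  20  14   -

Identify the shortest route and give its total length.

(a): 33 + 20 + 15 + 6 + 28 = 102
(b): 25 + 20 + 11 + 6 + 30 = 92
(c): 30 + 15 + 20 + 11 + 28 = 104

Shortest is (b), total 92 blocks.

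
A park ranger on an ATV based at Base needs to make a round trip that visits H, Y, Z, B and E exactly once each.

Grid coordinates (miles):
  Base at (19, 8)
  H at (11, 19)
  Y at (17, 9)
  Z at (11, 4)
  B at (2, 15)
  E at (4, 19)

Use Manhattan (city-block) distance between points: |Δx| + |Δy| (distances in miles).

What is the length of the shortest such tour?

There are 60 distinct closed tours to check (reversals are equivalent).
Base - H - Y - Z - B - E - Base: 19+16+11+20+6+26 = 98
Base - H - Y - Z - E - B - Base: 19+16+11+22+6+24 = 98
Base - H - Y - B - Z - E - Base: 19+16+21+20+22+26 = 124
Base - H - Y - B - E - Z - Base: 19+16+21+6+22+12 = 96
Base - H - Y - E - Z - B - Base: 19+16+23+22+20+24 = 124
Base - H - Y - E - B - Z - Base: 19+16+23+6+20+12 = 96
Base - H - Z - Y - B - E - Base: 19+15+11+21+6+26 = 98
Base - H - Z - Y - E - B - Base: 19+15+11+23+6+24 = 98
Base - H - Z - B - Y - E - Base: 19+15+20+21+23+26 = 124
Base - H - Z - B - E - Y - Base: 19+15+20+6+23+3 = 86
Base - H - Z - E - Y - B - Base: 19+15+22+23+21+24 = 124
Base - H - Z - E - B - Y - Base: 19+15+22+6+21+3 = 86
Base - H - B - Y - Z - E - Base: 19+13+21+11+22+26 = 112
Base - H - B - Y - E - Z - Base: 19+13+21+23+22+12 = 110
… (46 more)
Base - Y - H - E - B - Z - Base: 3+16+7+6+20+12 = 64  ← best
The minimum is 64.
One optimal route: Base → Y → H → E → B → Z → Base (or its reverse).

Minimum total distance: 64 miles.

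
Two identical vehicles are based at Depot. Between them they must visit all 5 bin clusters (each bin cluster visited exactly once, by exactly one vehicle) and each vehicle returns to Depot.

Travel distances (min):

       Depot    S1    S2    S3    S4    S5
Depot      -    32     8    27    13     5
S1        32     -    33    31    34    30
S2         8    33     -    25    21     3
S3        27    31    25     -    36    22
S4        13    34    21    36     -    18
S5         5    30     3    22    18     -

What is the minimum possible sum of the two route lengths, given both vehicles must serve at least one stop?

There are 2^4 − 1 = 15 ways to divide the 5 stops into two non-empty groups. For each, the best each vehicle can do is its own shortest tour through its group:
  {S1} + {S2, S3, S4, S5}: 64 + 82 = 146
  {S2} + {S1, S3, S4, S5}: 16 + 105 = 121
  {S1, S2} + {S3, S4, S5}: 73 + 76 = 149
  {S3} + {S1, S2, S4, S5}: 54 + 88 = 142
  {S1, S3} + {S2, S4, S5}: 90 + 42 = 132
  {S2, S3} + {S1, S4, S5}: 60 + 82 = 142
  … (15 splits in total)
Best: vehicle 1 Depot → S2 → Depot = 16; vehicle 2 Depot → S4 → S1 → S3 → S5 → Depot = 105; combined 121.

Minimum combined distance: 121 min.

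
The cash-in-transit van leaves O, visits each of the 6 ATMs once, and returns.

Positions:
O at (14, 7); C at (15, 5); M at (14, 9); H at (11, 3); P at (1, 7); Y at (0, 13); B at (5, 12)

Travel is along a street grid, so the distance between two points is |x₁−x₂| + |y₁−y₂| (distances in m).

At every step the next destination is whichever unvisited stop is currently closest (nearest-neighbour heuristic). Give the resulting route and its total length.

Nearest-neighbour total = 54 m; route O → M → C → H → P → Y → B → O.

At O the remaining stops are M 2, C 3, H 7, P 13, B 14, Y 20; go to M.
At M the remaining stops are C 5, H 9, B 12, P 15, Y 18; go to C.
At C the remaining stops are H 6, P 16, B 17, Y 23; go to H.
At H the remaining stops are P 14, B 15, Y 21; go to P.
At P the remaining stops are Y 7, B 9; go to Y.
At Y the remaining stops are B 6; go to B.
Return B→O: 14.
Total = 2 + 5 + 6 + 14 + 7 + 6 + 14 = 54.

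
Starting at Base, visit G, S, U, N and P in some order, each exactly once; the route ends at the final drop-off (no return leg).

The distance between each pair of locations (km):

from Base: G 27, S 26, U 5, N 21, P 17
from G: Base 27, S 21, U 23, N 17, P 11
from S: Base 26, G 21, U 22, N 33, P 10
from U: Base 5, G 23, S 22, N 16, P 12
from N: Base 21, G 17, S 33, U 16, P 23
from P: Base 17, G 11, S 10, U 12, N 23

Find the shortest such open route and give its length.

There are 5! = 120 possible orderings.
Base - G - S - U - N - P: 27+21+22+16+23 = 109
Base - G - S - U - P - N: 27+21+22+12+23 = 105
Base - G - S - N - U - P: 27+21+33+16+12 = 109
Base - G - S - N - P - U: 27+21+33+23+12 = 116
Base - G - S - P - U - N: 27+21+10+12+16 = 86
Base - G - S - P - N - U: 27+21+10+23+16 = 97
Base - G - U - S - N - P: 27+23+22+33+23 = 128
Base - G - U - S - P - N: 27+23+22+10+23 = 105
Base - G - U - N - S - P: 27+23+16+33+10 = 109
Base - G - U - N - P - S: 27+23+16+23+10 = 99
Base - G - U - P - S - N: 27+23+12+10+33 = 105
Base - G - U - P - N - S: 27+23+12+23+33 = 118
Base - G - N - S - U - P: 27+17+33+22+12 = 111
Base - G - N - S - P - U: 27+17+33+10+12 = 99
… (106 more)
Base - U - N - G - P - S: 5+16+17+11+10 = 59  ← best
The minimum is 59.
One shortest path: Base → U → N → G → P → S.

59 km — the minimum one-way total.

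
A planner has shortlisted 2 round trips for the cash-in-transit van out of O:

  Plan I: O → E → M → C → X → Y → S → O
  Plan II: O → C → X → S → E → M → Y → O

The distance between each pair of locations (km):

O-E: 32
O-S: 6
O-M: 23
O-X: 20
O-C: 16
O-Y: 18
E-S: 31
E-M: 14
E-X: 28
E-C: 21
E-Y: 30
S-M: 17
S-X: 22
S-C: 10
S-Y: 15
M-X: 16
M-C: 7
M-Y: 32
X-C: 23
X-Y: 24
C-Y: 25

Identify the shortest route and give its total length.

Plan I: 32 + 14 + 7 + 23 + 24 + 15 + 6 = 121
Plan II: 16 + 23 + 22 + 31 + 14 + 32 + 18 = 156

121 km — Plan I is the shortest.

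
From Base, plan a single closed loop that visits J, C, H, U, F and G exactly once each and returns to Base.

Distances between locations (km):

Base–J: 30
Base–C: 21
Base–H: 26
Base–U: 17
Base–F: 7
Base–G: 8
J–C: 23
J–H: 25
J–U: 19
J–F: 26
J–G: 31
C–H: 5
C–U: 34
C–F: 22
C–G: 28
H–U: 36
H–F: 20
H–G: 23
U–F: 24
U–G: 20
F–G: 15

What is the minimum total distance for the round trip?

With 6 stops there are 6!/2 = 360 distinct round trips (a route and its reverse cost the same).
Base - J - C - H - U - F - G - Base: 30+23+5+36+24+15+8 = 141
Base - J - C - H - U - G - F - Base: 30+23+5+36+20+15+7 = 136
Base - J - C - H - F - U - G - Base: 30+23+5+20+24+20+8 = 130
Base - J - C - H - F - G - U - Base: 30+23+5+20+15+20+17 = 130
Base - J - C - H - G - U - F - Base: 30+23+5+23+20+24+7 = 132
Base - J - C - H - G - F - U - Base: 30+23+5+23+15+24+17 = 137
Base - J - C - U - H - F - G - Base: 30+23+34+36+20+15+8 = 166
Base - J - C - U - H - G - F - Base: 30+23+34+36+23+15+7 = 168
… (352 more)
Base - F - H - C - J - U - G - Base: 7+20+5+23+19+20+8 = 102  ← best
The minimum is 102.
One optimal route: Base → F → H → C → J → U → G → Base (or its reverse).

102 km — the shortest possible round trip.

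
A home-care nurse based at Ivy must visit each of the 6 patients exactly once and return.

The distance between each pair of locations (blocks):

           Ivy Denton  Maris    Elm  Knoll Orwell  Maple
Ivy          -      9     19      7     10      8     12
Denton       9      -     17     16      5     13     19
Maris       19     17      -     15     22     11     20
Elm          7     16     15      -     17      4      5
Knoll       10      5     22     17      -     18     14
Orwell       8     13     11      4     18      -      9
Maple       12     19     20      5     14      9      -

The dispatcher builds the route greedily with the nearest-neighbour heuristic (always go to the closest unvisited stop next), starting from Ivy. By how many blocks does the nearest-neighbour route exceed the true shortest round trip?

From Ivy: Elm=7, Orwell=8, Denton=9, Knoll=10, Maple=12, Maris=19 → choose Elm (7).
From Elm: Orwell=4, Maple=5, Maris=15, Denton=16, Knoll=17 → choose Orwell (4).
From Orwell: Maple=9, Maris=11, Denton=13, Knoll=18 → choose Maple (9).
From Maple: Knoll=14, Denton=19, Maris=20 → choose Knoll (14).
From Knoll: Denton=5, Maris=22 → choose Denton (5).
From Denton: Maris=17 → choose Maris (17).
NN route Ivy → Elm → Orwell → Maple → Knoll → Denton → Maris → Ivy costs 75.
Optimal: Ivy → Elm → Maple → Orwell → Maris → Denton → Knoll → Ivy costs 64 (by enumerating all 360 distinct tours).
Excess = 75 − 64 = 11.

Excess over optimum: 11 blocks.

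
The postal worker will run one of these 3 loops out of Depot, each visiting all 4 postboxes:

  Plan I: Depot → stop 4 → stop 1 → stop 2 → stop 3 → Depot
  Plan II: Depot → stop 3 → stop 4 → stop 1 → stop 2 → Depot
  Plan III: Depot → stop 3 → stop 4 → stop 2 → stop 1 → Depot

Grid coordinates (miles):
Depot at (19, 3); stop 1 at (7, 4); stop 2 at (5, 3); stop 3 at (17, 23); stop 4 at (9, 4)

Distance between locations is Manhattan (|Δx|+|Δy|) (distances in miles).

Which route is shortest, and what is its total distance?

Plan I: 11 + 2 + 3 + 32 + 22 = 70
Plan II: 22 + 27 + 2 + 3 + 14 = 68
Plan III: 22 + 27 + 5 + 3 + 13 = 70

Shortest is Plan II, total 68 miles.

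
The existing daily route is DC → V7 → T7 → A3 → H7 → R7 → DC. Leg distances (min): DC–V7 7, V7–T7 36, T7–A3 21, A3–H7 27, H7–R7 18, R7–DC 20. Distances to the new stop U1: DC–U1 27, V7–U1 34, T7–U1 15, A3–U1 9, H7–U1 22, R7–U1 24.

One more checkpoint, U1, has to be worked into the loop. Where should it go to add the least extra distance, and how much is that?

Insertion cost between consecutive stops i–j is d(i,U1) + d(U1,j) − d(i,j):
  between DC and V7: 27 + 34 − 7 = 54
  between V7 and T7: 34 + 15 − 36 = 13
  between T7 and A3: 15 + 9 − 21 = 3
  between A3 and H7: 9 + 22 − 27 = 4
  between H7 and R7: 22 + 24 − 18 = 28
  between R7 and DC: 24 + 27 − 20 = 31
Cheapest insertion is between T7 and A3, adding 3.
New total = 129 + 3 = 132.

Adding 3 min by placing U1 on the T7–A3 leg.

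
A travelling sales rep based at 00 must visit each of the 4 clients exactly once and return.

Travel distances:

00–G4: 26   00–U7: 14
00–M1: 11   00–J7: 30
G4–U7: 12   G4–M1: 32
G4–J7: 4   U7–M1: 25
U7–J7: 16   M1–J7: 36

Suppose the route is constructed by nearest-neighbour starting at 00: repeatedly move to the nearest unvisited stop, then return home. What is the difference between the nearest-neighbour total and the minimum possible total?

The nearest-neighbour route is 5 longer than optimal.

From 00: M1=11, U7=14, G4=26, J7=30 → choose M1 (11).
From M1: U7=25, G4=32, J7=36 → choose U7 (25).
From U7: G4=12, J7=16 → choose G4 (12).
From G4: J7=4 → choose J7 (4).
NN route 00 → M1 → U7 → G4 → J7 → 00 costs 82.
Optimal: 00 → U7 → G4 → J7 → M1 → 00 costs 77 (by enumerating all 12 distinct tours).
Excess = 82 − 77 = 5.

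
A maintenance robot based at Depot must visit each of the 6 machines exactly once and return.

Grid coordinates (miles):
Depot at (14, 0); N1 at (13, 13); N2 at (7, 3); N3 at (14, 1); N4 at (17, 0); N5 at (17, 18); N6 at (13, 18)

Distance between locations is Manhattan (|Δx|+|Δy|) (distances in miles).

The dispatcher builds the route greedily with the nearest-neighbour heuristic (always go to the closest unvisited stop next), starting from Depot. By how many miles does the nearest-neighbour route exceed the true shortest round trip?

8 miles longer than the optimal tour.

Depot: N3=1, N4=3, N2=10, N1=14, N6=19, N5=21 ⇒ N3
N3: N4=4, N2=9, N1=13, N6=18, N5=20 ⇒ N4
N4: N2=13, N1=17, N5=18, N6=22 ⇒ N2
N2: N1=16, N6=21, N5=25 ⇒ N1
N1: N6=5, N5=9 ⇒ N6
N6: N5=4 ⇒ N5
NN route Depot → N3 → N4 → N2 → N1 → N6 → N5 → Depot costs 64.
Optimal: Depot → N3 → N2 → N1 → N6 → N5 → N4 → Depot costs 56 (by enumerating all 360 distinct tours).
Excess = 64 − 56 = 8.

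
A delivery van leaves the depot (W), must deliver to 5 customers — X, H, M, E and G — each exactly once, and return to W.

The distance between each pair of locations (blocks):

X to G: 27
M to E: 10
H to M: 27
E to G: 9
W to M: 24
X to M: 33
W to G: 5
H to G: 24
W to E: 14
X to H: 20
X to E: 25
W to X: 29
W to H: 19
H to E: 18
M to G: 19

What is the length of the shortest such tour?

Shortest round trip = 96 blocks.

With 5 stops there are 5!/2 = 60 distinct round trips (a route and its reverse cost the same).
W→X→H→M→E→G→W: 29+20+27+10+9+5 = 100
W→X→H→M→G→E→W: 29+20+27+19+9+14 = 118
W→X→H→E→M→G→W: 29+20+18+10+19+5 = 101
W→X→H→E→G→M→W: 29+20+18+9+19+24 = 119
W→X→H→G→M→E→W: 29+20+24+19+10+14 = 116
W→X→H→G→E→M→W: 29+20+24+9+10+24 = 116
W→X→M→H→E→G→W: 29+33+27+18+9+5 = 121
W→X→M→H→G→E→W: 29+33+27+24+9+14 = 136
W→X→M→E→H→G→W: 29+33+10+18+24+5 = 119
W→X→M→E→G→H→W: 29+33+10+9+24+19 = 124
W→X→M→G→H→E→W: 29+33+19+24+18+14 = 137
W→X→M→G→E→H→W: 29+33+19+9+18+19 = 127
W→X→E→H→M→G→W: 29+25+18+27+19+5 = 123
W→X→E→H→G→M→W: 29+25+18+24+19+24 = 139
… (46 more)
W→H→X→M→E→G→W: 19+20+33+10+9+5 = 96  ← best
The minimum is 96.
One optimal route: W → H → X → M → E → G → W (or its reverse).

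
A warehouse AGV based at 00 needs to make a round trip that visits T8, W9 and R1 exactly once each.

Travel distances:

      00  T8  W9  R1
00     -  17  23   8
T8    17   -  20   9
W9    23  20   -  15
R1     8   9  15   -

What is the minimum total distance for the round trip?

There are 3 distinct closed tours to check (reversals are equivalent).
00→T8→W9→R1→00: 17+20+15+8 = 60
00→T8→R1→W9→00: 17+9+15+23 = 64
00→W9→T8→R1→00: 23+20+9+8 = 60
The minimum is 60.
One optimal route: 00 → T8 → W9 → R1 → 00 (or its reverse).

Shortest round trip = 60.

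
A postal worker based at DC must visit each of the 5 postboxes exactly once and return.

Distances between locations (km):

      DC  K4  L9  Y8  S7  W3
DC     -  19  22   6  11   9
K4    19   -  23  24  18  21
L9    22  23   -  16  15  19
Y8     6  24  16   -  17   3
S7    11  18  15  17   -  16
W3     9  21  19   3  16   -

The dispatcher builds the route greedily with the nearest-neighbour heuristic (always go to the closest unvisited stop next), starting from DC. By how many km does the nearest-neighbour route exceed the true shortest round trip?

3 km longer than the optimal tour.

DC: Y8=6, W3=9, S7=11, K4=19, L9=22 ⇒ Y8
Y8: W3=3, L9=16, S7=17, K4=24 ⇒ W3
W3: S7=16, L9=19, K4=21 ⇒ S7
S7: L9=15, K4=18 ⇒ L9
L9: K4=23 ⇒ K4
NN route DC → Y8 → W3 → S7 → L9 → K4 → DC costs 82.
Optimal: DC → Y8 → W3 → K4 → L9 → S7 → DC costs 79 (by enumerating all 60 distinct tours).
Excess = 82 − 79 = 3.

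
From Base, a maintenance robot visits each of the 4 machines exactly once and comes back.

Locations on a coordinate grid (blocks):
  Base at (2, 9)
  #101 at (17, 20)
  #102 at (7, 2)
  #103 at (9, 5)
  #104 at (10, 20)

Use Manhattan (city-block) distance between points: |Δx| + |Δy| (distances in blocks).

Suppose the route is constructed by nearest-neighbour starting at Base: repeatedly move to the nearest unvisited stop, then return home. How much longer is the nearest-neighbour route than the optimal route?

4 blocks longer than the optimal tour.

Base: #103=11, #102=12, #104=19, #101=26 ⇒ #103
#103: #102=5, #104=16, #101=23 ⇒ #102
#102: #104=21, #101=28 ⇒ #104
#104: #101=7 ⇒ #101
NN route Base → #103 → #102 → #104 → #101 → Base costs 70.
Optimal: Base → #101 → #104 → #103 → #102 → Base costs 66 (by enumerating all 12 distinct tours).
Excess = 70 − 66 = 4.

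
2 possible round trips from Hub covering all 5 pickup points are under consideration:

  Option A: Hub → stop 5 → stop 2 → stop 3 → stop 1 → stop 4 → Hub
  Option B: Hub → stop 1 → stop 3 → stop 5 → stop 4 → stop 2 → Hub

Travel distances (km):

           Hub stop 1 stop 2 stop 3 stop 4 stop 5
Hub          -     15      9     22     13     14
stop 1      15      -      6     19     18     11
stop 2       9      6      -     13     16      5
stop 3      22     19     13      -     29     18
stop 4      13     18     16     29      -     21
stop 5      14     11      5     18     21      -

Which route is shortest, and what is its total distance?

Option A: 14 + 5 + 13 + 19 + 18 + 13 = 82
Option B: 15 + 19 + 18 + 21 + 16 + 9 = 98

82 km — Option A is the shortest.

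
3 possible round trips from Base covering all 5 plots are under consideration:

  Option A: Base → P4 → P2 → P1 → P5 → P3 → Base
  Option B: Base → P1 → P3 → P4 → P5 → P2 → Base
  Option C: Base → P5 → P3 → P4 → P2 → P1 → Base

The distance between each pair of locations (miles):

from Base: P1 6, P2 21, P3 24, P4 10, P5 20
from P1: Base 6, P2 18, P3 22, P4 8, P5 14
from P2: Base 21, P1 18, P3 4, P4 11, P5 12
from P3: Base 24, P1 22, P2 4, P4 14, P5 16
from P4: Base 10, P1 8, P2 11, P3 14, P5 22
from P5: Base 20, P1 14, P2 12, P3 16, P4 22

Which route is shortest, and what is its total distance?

Option A: 10 + 11 + 18 + 14 + 16 + 24 = 93
Option B: 6 + 22 + 14 + 22 + 12 + 21 = 97
Option C: 20 + 16 + 14 + 11 + 18 + 6 = 85

Shortest is Option C, total 85 miles.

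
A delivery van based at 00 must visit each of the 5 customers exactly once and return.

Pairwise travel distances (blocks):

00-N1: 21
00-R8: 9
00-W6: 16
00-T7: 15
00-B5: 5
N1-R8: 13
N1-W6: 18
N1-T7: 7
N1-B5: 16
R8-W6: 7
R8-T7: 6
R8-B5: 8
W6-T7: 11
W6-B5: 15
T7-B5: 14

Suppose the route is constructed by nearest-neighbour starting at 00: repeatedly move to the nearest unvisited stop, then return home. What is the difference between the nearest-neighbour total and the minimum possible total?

The nearest-neighbour route is 5 blocks longer than optimal.

From 00: B5=5, R8=9, T7=15, W6=16, N1=21 → choose B5 (5).
From B5: R8=8, T7=14, W6=15, N1=16 → choose R8 (8).
From R8: T7=6, W6=7, N1=13 → choose T7 (6).
From T7: N1=7, W6=11 → choose N1 (7).
From N1: W6=18 → choose W6 (18).
NN route 00 → B5 → R8 → T7 → N1 → W6 → 00 costs 60.
Optimal: 00 → R8 → W6 → T7 → N1 → B5 → 00 costs 55 (by enumerating all 60 distinct tours).
Excess = 60 − 55 = 5.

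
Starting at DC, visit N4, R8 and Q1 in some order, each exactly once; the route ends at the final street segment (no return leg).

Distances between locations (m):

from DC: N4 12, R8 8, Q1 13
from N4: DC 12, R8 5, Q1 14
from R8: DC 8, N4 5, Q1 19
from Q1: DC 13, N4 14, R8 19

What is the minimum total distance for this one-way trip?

27 m — the minimum one-way total.

There are 3! = 6 possible orderings.
DC→N4→R8→Q1: 12+5+19 = 36
DC→N4→Q1→R8: 12+14+19 = 45
DC→R8→N4→Q1: 8+5+14 = 27
DC→R8→Q1→N4: 8+19+14 = 41
DC→Q1→N4→R8: 13+14+5 = 32
DC→Q1→R8→N4: 13+19+5 = 37
The minimum is 27.
One shortest path: DC → R8 → N4 → Q1.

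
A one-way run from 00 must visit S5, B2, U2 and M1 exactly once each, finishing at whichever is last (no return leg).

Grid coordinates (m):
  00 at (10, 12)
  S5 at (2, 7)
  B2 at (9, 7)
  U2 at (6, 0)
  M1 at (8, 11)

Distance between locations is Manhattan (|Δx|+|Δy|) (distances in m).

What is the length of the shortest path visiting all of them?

There are 4! = 24 possible orderings.
00 → S5 → B2 → U2 → M1: 13+7+10+13 = 43
00 → S5 → B2 → M1 → U2: 13+7+5+13 = 38
00 → S5 → U2 → B2 → M1: 13+11+10+5 = 39
00 → S5 → U2 → M1 → B2: 13+11+13+5 = 42
00 → S5 → M1 → B2 → U2: 13+10+5+10 = 38
00 → S5 → M1 → U2 → B2: 13+10+13+10 = 46
00 → B2 → S5 → U2 → M1: 6+7+11+13 = 37
00 → B2 → S5 → M1 → U2: 6+7+10+13 = 36
00 → B2 → U2 → S5 → M1: 6+10+11+10 = 37
00 → B2 → U2 → M1 → S5: 6+10+13+10 = 39
00 → B2 → M1 → S5 → U2: 6+5+10+11 = 32
00 → B2 → M1 → U2 → S5: 6+5+13+11 = 35
00 → U2 → S5 → B2 → M1: 16+11+7+5 = 39
00 → U2 → S5 → M1 → B2: 16+11+10+5 = 42
… (10 more)
00 → M1 → B2 → S5 → U2: 3+5+7+11 = 26  ← best
The minimum is 26.
One shortest path: 00 → M1 → B2 → S5 → U2.

Shortest open route: 26 m.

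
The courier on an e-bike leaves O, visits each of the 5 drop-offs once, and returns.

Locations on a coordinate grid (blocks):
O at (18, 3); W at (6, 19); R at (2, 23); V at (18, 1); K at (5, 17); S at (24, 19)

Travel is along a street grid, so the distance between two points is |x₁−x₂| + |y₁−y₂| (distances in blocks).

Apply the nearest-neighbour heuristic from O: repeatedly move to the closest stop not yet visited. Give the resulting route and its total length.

Nearest-neighbour total = 92 blocks; route O → V → S → W → K → R → O.

At O the remaining stops are V 2, S 22, K 27, W 28, R 36; go to V.
At V the remaining stops are S 24, K 29, W 30, R 38; go to S.
At S the remaining stops are W 18, K 21, R 26; go to W.
At W the remaining stops are K 3, R 8; go to K.
At K the remaining stops are R 9; go to R.
Return R→O: 36.
Total = 2 + 24 + 18 + 3 + 9 + 36 = 92.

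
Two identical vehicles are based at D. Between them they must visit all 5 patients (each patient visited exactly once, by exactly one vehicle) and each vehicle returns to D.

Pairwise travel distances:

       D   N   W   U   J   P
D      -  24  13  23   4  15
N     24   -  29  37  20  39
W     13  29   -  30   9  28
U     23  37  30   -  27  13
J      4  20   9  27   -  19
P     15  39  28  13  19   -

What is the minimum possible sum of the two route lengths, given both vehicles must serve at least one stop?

115 — the smallest possible combined total.

Check every non-empty split of the stops between the two vehicles; for each half take its own optimal tour:
  {N} + {W, U, J, P}: 48 + 71 = 119
  {W} + {N, U, J, P}: 26 + 89 = 115
  {N, W} + {U, J, P}: 66 + 59 = 125
  {U} + {N, W, J, P}: 46 + 96 = 142
  {N, U} + {W, J, P}: 84 + 56 = 140
  {W, U} + {N, J, P}: 66 + 78 = 144
  … (15 splits in total)
Best: vehicle 1 D → W → D = 26; vehicle 2 D → J → N → U → P → D = 89; combined 115.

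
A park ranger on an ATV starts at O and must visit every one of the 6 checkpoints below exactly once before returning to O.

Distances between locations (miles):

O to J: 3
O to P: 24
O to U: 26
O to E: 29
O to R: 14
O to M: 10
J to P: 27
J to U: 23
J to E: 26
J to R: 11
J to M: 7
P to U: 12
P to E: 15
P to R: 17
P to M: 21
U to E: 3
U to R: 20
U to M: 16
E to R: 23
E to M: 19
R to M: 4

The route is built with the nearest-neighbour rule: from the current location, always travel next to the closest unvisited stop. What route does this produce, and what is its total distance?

At O the remaining stops are J 3, M 10, R 14, P 24, U 26, E 29; go to J.
At J the remaining stops are M 7, R 11, U 23, E 26, P 27; go to M.
At M the remaining stops are R 4, U 16, E 19, P 21; go to R.
At R the remaining stops are P 17, U 20, E 23; go to P.
At P the remaining stops are U 12, E 15; go to U.
At U the remaining stops are E 3; go to E.
Return E→O: 29.
Total = 3 + 7 + 4 + 17 + 12 + 3 + 29 = 75.

Total distance 75 miles via the nearest-neighbour route O → J → M → R → P → U → E → O.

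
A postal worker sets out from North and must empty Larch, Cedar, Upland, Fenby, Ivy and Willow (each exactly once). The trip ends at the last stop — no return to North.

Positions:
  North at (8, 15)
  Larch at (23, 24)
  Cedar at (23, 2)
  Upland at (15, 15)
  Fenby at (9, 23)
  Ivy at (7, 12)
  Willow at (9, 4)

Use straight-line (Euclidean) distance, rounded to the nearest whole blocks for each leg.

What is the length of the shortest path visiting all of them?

There are 6! = 720 possible orderings.
North - Larch - Cedar - Upland - Fenby - Ivy - Willow: 17+22+15+10+11+8 = 83
North - Larch - Cedar - Upland - Fenby - Willow - Ivy: 17+22+15+10+19+8 = 91
North - Larch - Cedar - Upland - Ivy - Fenby - Willow: 17+22+15+9+11+19 = 93
North - Larch - Cedar - Upland - Ivy - Willow - Fenby: 17+22+15+9+8+19 = 90
North - Larch - Cedar - Upland - Willow - Fenby - Ivy: 17+22+15+13+19+11 = 97
North - Larch - Cedar - Upland - Willow - Ivy - Fenby: 17+22+15+13+8+11 = 86
North - Larch - Cedar - Fenby - Upland - Ivy - Willow: 17+22+25+10+9+8 = 91
North - Larch - Cedar - Fenby - Upland - Willow - Ivy: 17+22+25+10+13+8 = 95
… (712 more)
North - Ivy - Willow - Cedar - Upland - Fenby - Larch: 3+8+14+15+10+14 = 64  ← best
The minimum is 64.
One shortest path: North → Ivy → Willow → Cedar → Upland → Fenby → Larch.

64 blocks — the minimum one-way total.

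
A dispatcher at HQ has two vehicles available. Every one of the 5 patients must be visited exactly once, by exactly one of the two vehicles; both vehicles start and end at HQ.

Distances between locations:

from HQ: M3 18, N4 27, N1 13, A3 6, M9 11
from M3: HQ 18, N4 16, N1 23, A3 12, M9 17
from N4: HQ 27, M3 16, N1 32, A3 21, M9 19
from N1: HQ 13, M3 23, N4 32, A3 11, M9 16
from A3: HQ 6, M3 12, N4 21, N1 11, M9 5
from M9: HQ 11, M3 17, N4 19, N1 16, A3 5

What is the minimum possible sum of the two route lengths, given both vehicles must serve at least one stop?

90 — the smallest possible combined total.

Try each way of splitting the stops between the two vehicles (each non-empty) and, for each split, find the best tour for each vehicle:
  {M3} + {N4, N1, A3, M9}: 36 + 75 = 111
  {N4} + {M3, N1, A3, M9}: 54 + 64 = 118
  {M3, N4} + {N1, A3, M9}: 61 + 40 = 101
  {N1} + {M3, N4, A3, M9}: 26 + 64 = 90
  {M3, N1} + {N4, A3, M9}: 54 + 57 = 111
  {N4, N1} + {M3, A3, M9}: 72 + 46 = 118
  … (15 splits in total)
Best: vehicle 1 HQ → N1 → HQ = 26; vehicle 2 HQ → M3 → N4 → M9 → A3 → HQ = 64; combined 90.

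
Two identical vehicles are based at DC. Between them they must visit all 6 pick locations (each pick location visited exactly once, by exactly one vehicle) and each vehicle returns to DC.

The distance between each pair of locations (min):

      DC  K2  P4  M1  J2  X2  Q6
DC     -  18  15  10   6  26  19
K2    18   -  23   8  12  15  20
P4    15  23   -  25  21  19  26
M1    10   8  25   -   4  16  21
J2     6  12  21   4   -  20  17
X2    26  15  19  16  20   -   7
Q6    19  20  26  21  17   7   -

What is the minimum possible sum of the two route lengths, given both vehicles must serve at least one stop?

Minimum combined distance: 89 min.

There are 2^5 − 1 = 31 ways to divide the 6 stops into two non-empty groups. For each, the best each vehicle can do is its own shortest tour through its group:
  {K2} + {P4, M1, J2, X2, Q6}: 36 + 72 = 108
  {P4} + {K2, M1, J2, X2, Q6}: 30 + 59 = 89
  {K2, P4} + {M1, J2, X2, Q6}: 56 + 52 = 108
  {M1} + {K2, P4, J2, X2, Q6}: 20 + 79 = 99
  {K2, M1} + {P4, J2, X2, Q6}: 36 + 64 = 100
  {P4, M1} + {K2, J2, X2, Q6}: 50 + 59 = 109
  … (31 splits in total)
Best: vehicle 1 DC → P4 → DC = 30; vehicle 2 DC → J2 → M1 → K2 → X2 → Q6 → DC = 59; combined 89.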